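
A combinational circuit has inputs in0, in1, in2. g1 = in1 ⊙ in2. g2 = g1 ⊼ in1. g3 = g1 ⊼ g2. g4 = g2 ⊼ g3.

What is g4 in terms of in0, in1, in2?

((in1 ⊙ in2) ⊼ in1) ⊼ ((in1 ⊙ in2) ⊼ ((in1 ⊙ in2) ⊼ in1))

g1 = in1 ⊙ in2
g2 = g1 ⊼ in1 = (in1 ⊙ in2) ⊼ in1
g3 = g1 ⊼ g2 = (in1 ⊙ in2) ⊼ ((in1 ⊙ in2) ⊼ in1)
g4 = g2 ⊼ g3 = ((in1 ⊙ in2) ⊼ in1) ⊼ ((in1 ⊙ in2) ⊼ ((in1 ⊙ in2) ⊼ in1))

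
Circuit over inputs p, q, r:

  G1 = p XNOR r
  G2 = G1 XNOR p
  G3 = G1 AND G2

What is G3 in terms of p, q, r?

G1 = p XNOR r
G2 = G1 XNOR p = (p XNOR r) XNOR p
G3 = G1 AND G2 = (p XNOR r) AND ((p XNOR r) XNOR p)

(p XNOR r) AND ((p XNOR r) XNOR p)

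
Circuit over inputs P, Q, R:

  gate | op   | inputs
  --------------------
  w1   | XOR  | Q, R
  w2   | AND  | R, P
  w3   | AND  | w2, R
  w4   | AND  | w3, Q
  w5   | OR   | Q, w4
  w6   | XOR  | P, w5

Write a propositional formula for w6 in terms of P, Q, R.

w2 = R AND P
w3 = w2 AND R = (R AND P) AND R
w4 = w3 AND Q = ((R AND P) AND R) AND Q
w5 = Q OR w4 = Q OR (((R AND P) AND R) AND Q)
w6 = P XOR w5 = P XOR (Q OR (((R AND P) AND R) AND Q))

P XOR (Q OR (((R AND P) AND R) AND Q))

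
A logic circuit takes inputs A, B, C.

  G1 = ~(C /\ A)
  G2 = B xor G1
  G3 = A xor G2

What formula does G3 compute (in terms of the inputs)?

G1 = ~(C /\ A)
G2 = B xor G1 = B xor (~(C /\ A))
G3 = A xor G2 = A xor (B xor (~(C /\ A)))

A xor (B xor (~(C /\ A)))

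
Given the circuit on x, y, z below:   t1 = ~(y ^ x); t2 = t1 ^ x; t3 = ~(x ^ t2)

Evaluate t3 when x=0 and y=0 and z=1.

t1 = ~(0 ^ 0) = 1
t2 = 1 ^ 0 = 1
t3 = ~(0 ^ 1) = 0

0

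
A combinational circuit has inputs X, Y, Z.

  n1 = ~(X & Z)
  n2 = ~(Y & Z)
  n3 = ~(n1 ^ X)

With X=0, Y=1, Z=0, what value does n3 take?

n1 = ~(0 & 0) = 1
n3 = ~(1 ^ 0) = 0

0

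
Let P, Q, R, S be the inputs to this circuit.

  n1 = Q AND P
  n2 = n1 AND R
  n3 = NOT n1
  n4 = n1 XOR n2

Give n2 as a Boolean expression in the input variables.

n1 = Q AND P
n2 = n1 AND R = (Q AND P) AND R

(Q AND P) AND R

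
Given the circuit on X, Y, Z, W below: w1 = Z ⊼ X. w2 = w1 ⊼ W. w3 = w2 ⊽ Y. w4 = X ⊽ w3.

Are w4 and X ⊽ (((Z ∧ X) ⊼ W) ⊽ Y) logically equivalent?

No

w1 = Z ⊼ X
w2 = w1 ⊼ W = (Z ⊼ X) ⊼ W
w3 = w2 ⊽ Y = ((Z ⊼ X) ⊼ W) ⊽ Y
w4 = X ⊽ w3 = X ⊽ (((Z ⊼ X) ⊼ W) ⊽ Y)
At X=0, Y=0, Z=0, W=1: circuit gives 0, formula gives 1.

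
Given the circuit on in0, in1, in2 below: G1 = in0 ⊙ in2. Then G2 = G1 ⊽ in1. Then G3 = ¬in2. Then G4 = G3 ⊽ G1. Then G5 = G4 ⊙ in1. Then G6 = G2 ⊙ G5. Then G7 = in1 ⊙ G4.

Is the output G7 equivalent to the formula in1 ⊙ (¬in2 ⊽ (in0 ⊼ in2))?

G1 = in0 ⊙ in2
G3 = ¬in2
G4 = G3 ⊽ G1 = ¬in2 ⊽ (in0 ⊙ in2)
G7 = in1 ⊙ G4 = in1 ⊙ (¬in2 ⊽ (in0 ⊙ in2))
At in0=0, in1=0, in2=1: circuit gives 0, formula gives 1.

No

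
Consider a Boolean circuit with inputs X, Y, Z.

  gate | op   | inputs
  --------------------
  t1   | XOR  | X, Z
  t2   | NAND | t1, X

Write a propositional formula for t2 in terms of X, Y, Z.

t1 = X XOR Z
t2 = t1 NAND X = (X XOR Z) NAND X

(X XOR Z) NAND X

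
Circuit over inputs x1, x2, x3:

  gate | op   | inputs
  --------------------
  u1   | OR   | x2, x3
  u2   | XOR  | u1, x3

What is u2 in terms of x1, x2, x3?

u1 = x2 OR x3
u2 = u1 XOR x3 = (x2 OR x3) XOR x3

(x2 OR x3) XOR x3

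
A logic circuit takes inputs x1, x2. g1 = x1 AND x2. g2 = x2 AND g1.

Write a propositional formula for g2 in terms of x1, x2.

x2 AND (x1 AND x2)

g1 = x1 AND x2
g2 = x2 AND g1 = x2 AND (x1 AND x2)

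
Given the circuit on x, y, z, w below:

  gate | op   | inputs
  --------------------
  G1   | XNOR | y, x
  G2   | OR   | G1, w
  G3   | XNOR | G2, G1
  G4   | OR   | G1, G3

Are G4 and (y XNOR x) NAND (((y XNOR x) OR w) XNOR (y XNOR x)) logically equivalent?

No

G1 = y XNOR x
G2 = G1 OR w = (y XNOR x) OR w
G3 = G2 XNOR G1 = ((y XNOR x) OR w) XNOR (y XNOR x)
G4 = G1 OR G3 = (y XNOR x) OR (((y XNOR x) OR w) XNOR (y XNOR x))
At x=0, y=0, z=0, w=0: circuit gives 1, formula gives 0.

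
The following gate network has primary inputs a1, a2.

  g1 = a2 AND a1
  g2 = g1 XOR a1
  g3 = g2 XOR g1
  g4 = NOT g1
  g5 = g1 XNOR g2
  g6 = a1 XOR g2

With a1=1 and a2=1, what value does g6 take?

1

g1 = 1 AND 1 = 1
g2 = 1 XOR 1 = 0
g6 = 1 XOR 0 = 1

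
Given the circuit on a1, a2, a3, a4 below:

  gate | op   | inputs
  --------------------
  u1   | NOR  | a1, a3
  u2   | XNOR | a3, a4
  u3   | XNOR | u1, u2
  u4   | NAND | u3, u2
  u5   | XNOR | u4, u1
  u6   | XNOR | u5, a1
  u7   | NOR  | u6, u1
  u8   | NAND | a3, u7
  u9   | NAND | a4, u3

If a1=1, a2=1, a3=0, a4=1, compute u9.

0

u1 = 1 NOR 0 = 0
u2 = 0 XNOR 1 = 0
u3 = 0 XNOR 0 = 1
u9 = 1 NAND 1 = 0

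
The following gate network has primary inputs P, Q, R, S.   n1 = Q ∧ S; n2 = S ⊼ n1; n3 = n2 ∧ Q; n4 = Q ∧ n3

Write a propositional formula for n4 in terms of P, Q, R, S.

n1 = Q ∧ S
n2 = S ⊼ n1 = S ⊼ (Q ∧ S)
n3 = n2 ∧ Q = (S ⊼ (Q ∧ S)) ∧ Q
n4 = Q ∧ n3 = Q ∧ ((S ⊼ (Q ∧ S)) ∧ Q)

Q ∧ ((S ⊼ (Q ∧ S)) ∧ Q)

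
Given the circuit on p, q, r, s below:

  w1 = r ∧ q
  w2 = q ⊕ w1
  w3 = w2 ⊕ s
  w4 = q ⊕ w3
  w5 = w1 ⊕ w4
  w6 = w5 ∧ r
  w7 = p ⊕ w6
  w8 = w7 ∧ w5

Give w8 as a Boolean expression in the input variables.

(p ⊕ (((r ∧ q) ⊕ (q ⊕ ((q ⊕ (r ∧ q)) ⊕ s))) ∧ r)) ∧ ((r ∧ q) ⊕ (q ⊕ ((q ⊕ (r ∧ q)) ⊕ s)))

w1 = r ∧ q
w2 = q ⊕ w1 = q ⊕ (r ∧ q)
w3 = w2 ⊕ s = (q ⊕ (r ∧ q)) ⊕ s
w4 = q ⊕ w3 = q ⊕ ((q ⊕ (r ∧ q)) ⊕ s)
w5 = w1 ⊕ w4 = (r ∧ q) ⊕ (q ⊕ ((q ⊕ (r ∧ q)) ⊕ s))
w6 = w5 ∧ r = ((r ∧ q) ⊕ (q ⊕ ((q ⊕ (r ∧ q)) ⊕ s))) ∧ r
w7 = p ⊕ w6 = p ⊕ (((r ∧ q) ⊕ (q ⊕ ((q ⊕ (r ∧ q)) ⊕ s))) ∧ r)
w8 = w7 ∧ w5 = (p ⊕ (((r ∧ q) ⊕ (q ⊕ ((q ⊕ (r ∧ q)) ⊕ s))) ∧ r)) ∧ ((r ∧ q) ⊕ (q ⊕ ((q ⊕ (r ∧ q)) ⊕ s)))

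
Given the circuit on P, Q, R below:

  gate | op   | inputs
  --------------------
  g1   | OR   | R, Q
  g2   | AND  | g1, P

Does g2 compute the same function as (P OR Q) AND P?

No

g1 = R OR Q
g2 = g1 AND P = (R OR Q) AND P
At P=1, Q=0, R=0: circuit gives 0, formula gives 1.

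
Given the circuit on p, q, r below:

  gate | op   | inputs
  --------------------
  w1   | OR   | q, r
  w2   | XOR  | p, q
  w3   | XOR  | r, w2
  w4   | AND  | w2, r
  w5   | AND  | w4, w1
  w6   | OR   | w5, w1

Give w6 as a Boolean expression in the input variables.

(((p XOR q) AND r) AND (q OR r)) OR (q OR r)

w1 = q OR r
w2 = p XOR q
w4 = w2 AND r = (p XOR q) AND r
w5 = w4 AND w1 = ((p XOR q) AND r) AND (q OR r)
w6 = w5 OR w1 = (((p XOR q) AND r) AND (q OR r)) OR (q OR r)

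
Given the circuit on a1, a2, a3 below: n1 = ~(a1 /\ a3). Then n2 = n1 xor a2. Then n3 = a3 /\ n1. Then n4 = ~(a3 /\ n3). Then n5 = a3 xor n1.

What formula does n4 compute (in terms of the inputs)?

n1 = ~(a1 /\ a3)
n3 = a3 /\ n1 = a3 /\ (~(a1 /\ a3))
n4 = ~(a3 /\ n3) = ~(a3 /\ (a3 /\ (~(a1 /\ a3))))

~(a3 /\ (a3 /\ (~(a1 /\ a3))))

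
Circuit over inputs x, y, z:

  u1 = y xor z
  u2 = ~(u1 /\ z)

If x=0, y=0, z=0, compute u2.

u1 = 0 xor 0 = 0
u2 = ~(0 /\ 0) = 1

1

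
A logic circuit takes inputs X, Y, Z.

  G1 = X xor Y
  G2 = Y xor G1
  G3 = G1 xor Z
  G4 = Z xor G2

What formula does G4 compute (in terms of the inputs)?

Z xor (Y xor (X xor Y))

G1 = X xor Y
G2 = Y xor G1 = Y xor (X xor Y)
G4 = Z xor G2 = Z xor (Y xor (X xor Y))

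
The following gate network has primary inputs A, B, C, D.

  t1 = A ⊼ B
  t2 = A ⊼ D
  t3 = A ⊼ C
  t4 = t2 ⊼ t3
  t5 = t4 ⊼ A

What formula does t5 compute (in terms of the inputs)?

((A ⊼ D) ⊼ (A ⊼ C)) ⊼ A

t2 = A ⊼ D
t3 = A ⊼ C
t4 = t2 ⊼ t3 = (A ⊼ D) ⊼ (A ⊼ C)
t5 = t4 ⊼ A = ((A ⊼ D) ⊼ (A ⊼ C)) ⊼ A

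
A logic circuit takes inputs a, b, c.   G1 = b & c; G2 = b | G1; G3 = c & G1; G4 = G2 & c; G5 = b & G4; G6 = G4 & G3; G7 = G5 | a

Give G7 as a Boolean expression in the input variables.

(b & ((b | (b & c)) & c)) | a

G1 = b & c
G2 = b | G1 = b | (b & c)
G4 = G2 & c = (b | (b & c)) & c
G5 = b & G4 = b & ((b | (b & c)) & c)
G7 = G5 | a = (b & ((b | (b & c)) & c)) | a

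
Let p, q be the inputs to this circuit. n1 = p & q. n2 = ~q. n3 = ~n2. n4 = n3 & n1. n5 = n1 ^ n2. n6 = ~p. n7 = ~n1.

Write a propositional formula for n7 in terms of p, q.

n1 = p & q
n7 = ~n1 = ~(p & q)

~(p & q)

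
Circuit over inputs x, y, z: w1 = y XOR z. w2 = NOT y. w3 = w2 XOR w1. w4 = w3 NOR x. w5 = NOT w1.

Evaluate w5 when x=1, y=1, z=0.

w1 = 1 XOR 0 = 1
w5 = NOT 1 = 0

0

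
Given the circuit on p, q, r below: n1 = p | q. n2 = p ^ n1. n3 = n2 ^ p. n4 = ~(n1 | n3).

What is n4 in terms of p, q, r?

n1 = p | q
n2 = p ^ n1 = p ^ (p | q)
n3 = n2 ^ p = (p ^ (p | q)) ^ p
n4 = ~(n1 | n3) = ~((p | q) | ((p ^ (p | q)) ^ p))

~((p | q) | ((p ^ (p | q)) ^ p))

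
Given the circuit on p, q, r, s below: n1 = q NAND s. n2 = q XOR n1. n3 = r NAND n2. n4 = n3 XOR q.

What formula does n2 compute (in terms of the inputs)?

q XOR (q NAND s)

n1 = q NAND s
n2 = q XOR n1 = q XOR (q NAND s)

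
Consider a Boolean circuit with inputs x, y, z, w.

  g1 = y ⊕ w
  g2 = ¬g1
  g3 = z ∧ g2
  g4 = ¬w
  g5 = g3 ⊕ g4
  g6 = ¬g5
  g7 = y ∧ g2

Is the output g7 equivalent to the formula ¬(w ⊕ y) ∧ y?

g1 = y ⊕ w
g2 = ¬g1 = ¬(y ⊕ w)
g7 = y ∧ g2 = y ∧ ¬(y ⊕ w)
At x=0, y=0, z=0, w=0: circuit gives 0, formula gives 0.
At x=0, y=1, z=0, w=1: circuit gives 1, formula gives 1.
Agrees on all 16 inputs.

Yes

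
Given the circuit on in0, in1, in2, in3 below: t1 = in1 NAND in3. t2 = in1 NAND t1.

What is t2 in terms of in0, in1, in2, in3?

t1 = in1 NAND in3
t2 = in1 NAND t1 = in1 NAND (in1 NAND in3)

in1 NAND (in1 NAND in3)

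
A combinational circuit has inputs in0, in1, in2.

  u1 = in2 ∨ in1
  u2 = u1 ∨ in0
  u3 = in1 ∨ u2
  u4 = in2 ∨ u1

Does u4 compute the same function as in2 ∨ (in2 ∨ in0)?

u1 = in2 ∨ in1
u4 = in2 ∨ u1 = in2 ∨ (in2 ∨ in1)
At in0=0, in1=1, in2=0: circuit gives 1, formula gives 0.

No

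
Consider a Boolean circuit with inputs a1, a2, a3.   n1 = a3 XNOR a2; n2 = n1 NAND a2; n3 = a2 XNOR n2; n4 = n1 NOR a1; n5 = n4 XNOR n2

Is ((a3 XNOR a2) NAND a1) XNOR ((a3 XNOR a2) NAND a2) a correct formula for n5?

n1 = a3 XNOR a2
n2 = n1 NAND a2 = (a3 XNOR a2) NAND a2
n4 = n1 NOR a1 = (a3 XNOR a2) NOR a1
n5 = n4 XNOR n2 = ((a3 XNOR a2) NOR a1) XNOR ((a3 XNOR a2) NAND a2)
At a1=0, a2=0, a3=0: circuit gives 0, formula gives 1.

No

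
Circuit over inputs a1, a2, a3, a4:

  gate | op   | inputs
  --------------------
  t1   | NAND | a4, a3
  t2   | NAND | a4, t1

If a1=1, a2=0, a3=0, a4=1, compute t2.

0

t1 = 1 NAND 0 = 1
t2 = 1 NAND 1 = 0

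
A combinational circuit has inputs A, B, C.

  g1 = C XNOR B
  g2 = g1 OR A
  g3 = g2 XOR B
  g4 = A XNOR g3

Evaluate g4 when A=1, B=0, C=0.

1

g1 = 0 XNOR 0 = 1
g2 = 1 OR 1 = 1
g3 = 1 XOR 0 = 1
g4 = 1 XNOR 1 = 1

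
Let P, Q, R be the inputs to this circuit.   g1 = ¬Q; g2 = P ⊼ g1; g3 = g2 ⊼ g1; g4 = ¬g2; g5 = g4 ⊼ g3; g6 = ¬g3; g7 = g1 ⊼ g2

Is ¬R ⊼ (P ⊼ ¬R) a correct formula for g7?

g1 = ¬Q
g2 = P ⊼ g1 = P ⊼ ¬Q
g7 = g1 ⊼ g2 = ¬Q ⊼ (P ⊼ ¬Q)
At P=0, Q=0, R=1: circuit gives 0, formula gives 1.

No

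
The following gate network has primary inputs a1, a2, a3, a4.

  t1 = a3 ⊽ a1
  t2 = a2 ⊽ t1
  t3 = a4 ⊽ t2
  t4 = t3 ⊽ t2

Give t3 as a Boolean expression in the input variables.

t1 = a3 ⊽ a1
t2 = a2 ⊽ t1 = a2 ⊽ (a3 ⊽ a1)
t3 = a4 ⊽ t2 = a4 ⊽ (a2 ⊽ (a3 ⊽ a1))

a4 ⊽ (a2 ⊽ (a3 ⊽ a1))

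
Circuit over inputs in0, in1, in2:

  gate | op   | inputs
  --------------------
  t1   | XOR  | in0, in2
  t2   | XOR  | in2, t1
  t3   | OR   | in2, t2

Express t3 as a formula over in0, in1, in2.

in2 OR (in2 XOR (in0 XOR in2))

t1 = in0 XOR in2
t2 = in2 XOR t1 = in2 XOR (in0 XOR in2)
t3 = in2 OR t2 = in2 OR (in2 XOR (in0 XOR in2))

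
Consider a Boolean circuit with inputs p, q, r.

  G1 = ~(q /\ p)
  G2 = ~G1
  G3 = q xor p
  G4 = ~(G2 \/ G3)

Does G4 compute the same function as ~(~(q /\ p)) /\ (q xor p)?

G1 = ~(q /\ p)
G2 = ~G1 = ~(~(q /\ p))
G3 = q xor p
G4 = ~(G2 \/ G3) = ~(~(~(q /\ p)) \/ (q xor p))
At p=0, q=0, r=0: circuit gives 1, formula gives 0.

No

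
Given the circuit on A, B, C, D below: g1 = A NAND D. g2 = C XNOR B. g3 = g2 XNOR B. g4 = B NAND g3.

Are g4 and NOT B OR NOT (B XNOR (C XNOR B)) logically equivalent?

g2 = C XNOR B
g3 = g2 XNOR B = (C XNOR B) XNOR B
g4 = B NAND g3 = B NAND ((C XNOR B) XNOR B)
At A=0, B=1, C=1, D=0: circuit gives 0, formula gives 0.
At A=0, B=0, C=0, D=0: circuit gives 1, formula gives 1.
Agrees on all 16 inputs.

Yes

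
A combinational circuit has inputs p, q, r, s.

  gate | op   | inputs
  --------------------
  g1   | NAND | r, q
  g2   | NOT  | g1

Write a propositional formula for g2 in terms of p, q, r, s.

NOT (r NAND q)

g1 = r NAND q
g2 = NOT g1 = NOT (r NAND q)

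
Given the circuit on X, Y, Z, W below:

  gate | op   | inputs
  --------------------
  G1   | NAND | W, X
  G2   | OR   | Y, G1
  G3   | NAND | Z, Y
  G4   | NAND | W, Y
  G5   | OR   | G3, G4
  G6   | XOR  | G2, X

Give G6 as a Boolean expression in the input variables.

G1 = W NAND X
G2 = Y OR G1 = Y OR (W NAND X)
G6 = G2 XOR X = (Y OR (W NAND X)) XOR X

(Y OR (W NAND X)) XOR X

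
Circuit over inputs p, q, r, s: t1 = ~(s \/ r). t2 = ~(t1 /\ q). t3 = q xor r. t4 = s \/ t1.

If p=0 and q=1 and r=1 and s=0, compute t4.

t1 = ~(0 \/ 1) = 0
t4 = 0 \/ 0 = 0

0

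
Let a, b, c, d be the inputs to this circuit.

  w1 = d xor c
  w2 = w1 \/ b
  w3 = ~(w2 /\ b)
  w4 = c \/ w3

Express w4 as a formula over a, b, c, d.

c \/ (~(((d xor c) \/ b) /\ b))

w1 = d xor c
w2 = w1 \/ b = (d xor c) \/ b
w3 = ~(w2 /\ b) = ~(((d xor c) \/ b) /\ b)
w4 = c \/ w3 = c \/ (~(((d xor c) \/ b) /\ b))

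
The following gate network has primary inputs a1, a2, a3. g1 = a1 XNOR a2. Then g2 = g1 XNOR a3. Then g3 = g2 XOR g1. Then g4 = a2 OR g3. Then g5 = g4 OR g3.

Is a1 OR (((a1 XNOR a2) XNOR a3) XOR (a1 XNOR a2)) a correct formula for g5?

No

g1 = a1 XNOR a2
g2 = g1 XNOR a3 = (a1 XNOR a2) XNOR a3
g3 = g2 XOR g1 = ((a1 XNOR a2) XNOR a3) XOR (a1 XNOR a2)
g4 = a2 OR g3 = a2 OR (((a1 XNOR a2) XNOR a3) XOR (a1 XNOR a2))
g5 = g4 OR g3 = (a2 OR (((a1 XNOR a2) XNOR a3) XOR (a1 XNOR a2))) OR (((a1 XNOR a2) XNOR a3) XOR (a1 XNOR a2))
At a1=0, a2=1, a3=1: circuit gives 1, formula gives 0.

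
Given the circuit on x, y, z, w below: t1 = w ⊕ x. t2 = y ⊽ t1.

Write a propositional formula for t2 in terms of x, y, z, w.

y ⊽ (w ⊕ x)

t1 = w ⊕ x
t2 = y ⊽ t1 = y ⊽ (w ⊕ x)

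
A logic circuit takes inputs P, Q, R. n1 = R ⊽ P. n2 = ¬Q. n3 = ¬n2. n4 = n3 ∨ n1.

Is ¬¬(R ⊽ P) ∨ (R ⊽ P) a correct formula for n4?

No

n1 = R ⊽ P
n2 = ¬Q
n3 = ¬n2 = ¬¬Q
n4 = n3 ∨ n1 = ¬¬Q ∨ (R ⊽ P)
At P=0, Q=1, R=1: circuit gives 1, formula gives 0.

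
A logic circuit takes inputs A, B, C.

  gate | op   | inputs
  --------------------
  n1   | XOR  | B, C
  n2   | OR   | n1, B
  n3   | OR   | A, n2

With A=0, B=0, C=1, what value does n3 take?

1

n1 = 0 XOR 1 = 1
n2 = 1 OR 0 = 1
n3 = 0 OR 1 = 1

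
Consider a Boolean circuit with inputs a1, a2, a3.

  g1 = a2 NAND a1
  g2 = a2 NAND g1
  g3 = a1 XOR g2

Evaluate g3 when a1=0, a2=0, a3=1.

1

g1 = 0 NAND 0 = 1
g2 = 0 NAND 1 = 1
g3 = 0 XOR 1 = 1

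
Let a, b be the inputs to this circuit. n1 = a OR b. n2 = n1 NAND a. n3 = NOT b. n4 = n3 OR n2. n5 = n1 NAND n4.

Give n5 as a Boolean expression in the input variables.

n1 = a OR b
n2 = n1 NAND a = (a OR b) NAND a
n3 = NOT b
n4 = n3 OR n2 = NOT b OR ((a OR b) NAND a)
n5 = n1 NAND n4 = (a OR b) NAND (NOT b OR ((a OR b) NAND a))

(a OR b) NAND (NOT b OR ((a OR b) NAND a))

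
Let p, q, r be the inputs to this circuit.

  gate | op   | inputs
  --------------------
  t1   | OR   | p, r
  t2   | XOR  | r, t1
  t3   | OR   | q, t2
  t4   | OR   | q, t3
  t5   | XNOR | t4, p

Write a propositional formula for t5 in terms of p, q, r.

(q OR (q OR (r XOR (p OR r)))) XNOR p

t1 = p OR r
t2 = r XOR t1 = r XOR (p OR r)
t3 = q OR t2 = q OR (r XOR (p OR r))
t4 = q OR t3 = q OR (q OR (r XOR (p OR r)))
t5 = t4 XNOR p = (q OR (q OR (r XOR (p OR r)))) XNOR p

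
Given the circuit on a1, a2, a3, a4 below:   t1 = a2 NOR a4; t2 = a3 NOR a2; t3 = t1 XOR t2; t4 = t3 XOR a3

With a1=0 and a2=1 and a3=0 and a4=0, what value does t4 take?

0

t1 = 1 NOR 0 = 0
t2 = 0 NOR 1 = 0
t3 = 0 XOR 0 = 0
t4 = 0 XOR 0 = 0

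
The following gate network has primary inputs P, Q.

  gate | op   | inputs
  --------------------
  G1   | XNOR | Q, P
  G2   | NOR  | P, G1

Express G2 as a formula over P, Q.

P NOR (Q XNOR P)

G1 = Q XNOR P
G2 = P NOR G1 = P NOR (Q XNOR P)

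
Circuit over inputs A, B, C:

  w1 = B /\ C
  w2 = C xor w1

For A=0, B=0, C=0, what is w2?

w1 = 0 /\ 0 = 0
w2 = 0 xor 0 = 0

0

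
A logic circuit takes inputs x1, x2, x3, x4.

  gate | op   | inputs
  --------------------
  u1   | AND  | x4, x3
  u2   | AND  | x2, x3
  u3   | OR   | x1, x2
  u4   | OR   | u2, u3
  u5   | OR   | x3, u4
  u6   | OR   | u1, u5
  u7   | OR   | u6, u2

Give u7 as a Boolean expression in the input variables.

((x4 AND x3) OR (x3 OR ((x2 AND x3) OR (x1 OR x2)))) OR (x2 AND x3)

u1 = x4 AND x3
u2 = x2 AND x3
u3 = x1 OR x2
u4 = u2 OR u3 = (x2 AND x3) OR (x1 OR x2)
u5 = x3 OR u4 = x3 OR ((x2 AND x3) OR (x1 OR x2))
u6 = u1 OR u5 = (x4 AND x3) OR (x3 OR ((x2 AND x3) OR (x1 OR x2)))
u7 = u6 OR u2 = ((x4 AND x3) OR (x3 OR ((x2 AND x3) OR (x1 OR x2)))) OR (x2 AND x3)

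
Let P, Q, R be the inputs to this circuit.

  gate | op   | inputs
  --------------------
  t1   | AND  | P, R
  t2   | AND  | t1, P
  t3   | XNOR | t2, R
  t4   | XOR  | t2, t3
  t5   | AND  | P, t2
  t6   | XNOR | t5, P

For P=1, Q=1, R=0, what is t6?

t1 = 1 AND 0 = 0
t2 = 0 AND 1 = 0
t5 = 1 AND 0 = 0
t6 = 0 XNOR 1 = 0

0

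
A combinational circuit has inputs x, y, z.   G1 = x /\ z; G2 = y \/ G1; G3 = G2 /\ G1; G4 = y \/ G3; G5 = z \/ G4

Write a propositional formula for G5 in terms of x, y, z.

G1 = x /\ z
G2 = y \/ G1 = y \/ (x /\ z)
G3 = G2 /\ G1 = (y \/ (x /\ z)) /\ (x /\ z)
G4 = y \/ G3 = y \/ ((y \/ (x /\ z)) /\ (x /\ z))
G5 = z \/ G4 = z \/ (y \/ ((y \/ (x /\ z)) /\ (x /\ z)))

z \/ (y \/ ((y \/ (x /\ z)) /\ (x /\ z)))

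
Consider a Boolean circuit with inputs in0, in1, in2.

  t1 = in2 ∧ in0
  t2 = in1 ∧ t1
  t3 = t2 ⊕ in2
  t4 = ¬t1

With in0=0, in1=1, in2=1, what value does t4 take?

1

t1 = 1 ∧ 0 = 0
t4 = ¬0 = 1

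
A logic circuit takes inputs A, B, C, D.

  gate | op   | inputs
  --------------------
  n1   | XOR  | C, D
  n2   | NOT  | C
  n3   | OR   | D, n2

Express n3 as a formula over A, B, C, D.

n2 = NOT C
n3 = D OR n2 = D OR NOT C

D OR NOT C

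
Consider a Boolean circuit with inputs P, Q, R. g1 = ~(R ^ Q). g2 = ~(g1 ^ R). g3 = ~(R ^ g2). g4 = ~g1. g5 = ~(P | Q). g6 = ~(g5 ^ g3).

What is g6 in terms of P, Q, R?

g1 = ~(R ^ Q)
g2 = ~(g1 ^ R) = ~((~(R ^ Q)) ^ R)
g3 = ~(R ^ g2) = ~(R ^ (~((~(R ^ Q)) ^ R)))
g5 = ~(P | Q)
g6 = ~(g5 ^ g3) = ~((~(P | Q)) ^ (~(R ^ (~((~(R ^ Q)) ^ R)))))

~((~(P | Q)) ^ (~(R ^ (~((~(R ^ Q)) ^ R)))))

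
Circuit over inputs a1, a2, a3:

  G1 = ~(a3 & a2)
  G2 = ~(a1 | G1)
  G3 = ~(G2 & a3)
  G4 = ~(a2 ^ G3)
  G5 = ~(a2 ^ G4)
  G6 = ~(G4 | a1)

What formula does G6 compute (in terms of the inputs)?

G1 = ~(a3 & a2)
G2 = ~(a1 | G1) = ~(a1 | (~(a3 & a2)))
G3 = ~(G2 & a3) = ~((~(a1 | (~(a3 & a2)))) & a3)
G4 = ~(a2 ^ G3) = ~(a2 ^ (~((~(a1 | (~(a3 & a2)))) & a3)))
G6 = ~(G4 | a1) = ~((~(a2 ^ (~((~(a1 | (~(a3 & a2)))) & a3)))) | a1)

~((~(a2 ^ (~((~(a1 | (~(a3 & a2)))) & a3)))) | a1)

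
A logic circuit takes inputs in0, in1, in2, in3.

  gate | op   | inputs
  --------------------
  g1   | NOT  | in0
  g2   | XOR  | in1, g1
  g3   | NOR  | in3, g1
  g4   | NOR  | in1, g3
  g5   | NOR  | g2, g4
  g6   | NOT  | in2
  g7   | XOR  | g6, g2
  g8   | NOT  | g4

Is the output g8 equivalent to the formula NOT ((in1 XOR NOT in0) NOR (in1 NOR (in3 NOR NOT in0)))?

g1 = NOT in0
g3 = in3 NOR g1 = in3 NOR NOT in0
g4 = in1 NOR g3 = in1 NOR (in3 NOR NOT in0)
g8 = NOT g4 = NOT (in1 NOR (in3 NOR NOT in0))
At in0=0, in1=0, in2=0, in3=0: circuit gives 0, formula gives 1.

No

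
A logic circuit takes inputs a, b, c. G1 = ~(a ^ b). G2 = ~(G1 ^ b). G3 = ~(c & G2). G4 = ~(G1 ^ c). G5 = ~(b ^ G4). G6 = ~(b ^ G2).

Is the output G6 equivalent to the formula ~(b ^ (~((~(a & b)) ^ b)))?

No

G1 = ~(a ^ b)
G2 = ~(G1 ^ b) = ~((~(a ^ b)) ^ b)
G6 = ~(b ^ G2) = ~(b ^ (~((~(a ^ b)) ^ b)))
At a=0, b=1, c=0: circuit gives 0, formula gives 1.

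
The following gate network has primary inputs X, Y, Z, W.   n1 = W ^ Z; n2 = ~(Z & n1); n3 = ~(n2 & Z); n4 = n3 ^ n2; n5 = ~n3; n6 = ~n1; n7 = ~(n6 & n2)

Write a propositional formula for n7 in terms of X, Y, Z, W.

~(~(W ^ Z) & (~(Z & (W ^ Z))))

n1 = W ^ Z
n2 = ~(Z & n1) = ~(Z & (W ^ Z))
n6 = ~n1 = ~(W ^ Z)
n7 = ~(n6 & n2) = ~(~(W ^ Z) & (~(Z & (W ^ Z))))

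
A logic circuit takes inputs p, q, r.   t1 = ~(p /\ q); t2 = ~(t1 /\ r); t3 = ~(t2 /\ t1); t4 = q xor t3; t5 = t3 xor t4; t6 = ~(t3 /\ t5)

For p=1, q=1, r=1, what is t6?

t1 = ~(1 /\ 1) = 0
t2 = ~(0 /\ 1) = 1
t3 = ~(1 /\ 0) = 1
t4 = 1 xor 1 = 0
t5 = 1 xor 0 = 1
t6 = ~(1 /\ 1) = 0

0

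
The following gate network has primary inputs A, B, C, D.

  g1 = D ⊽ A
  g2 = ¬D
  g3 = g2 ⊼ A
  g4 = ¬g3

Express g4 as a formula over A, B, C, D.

g2 = ¬D
g3 = g2 ⊼ A = ¬D ⊼ A
g4 = ¬g3 = ¬(¬D ⊼ A)

¬(¬D ⊼ A)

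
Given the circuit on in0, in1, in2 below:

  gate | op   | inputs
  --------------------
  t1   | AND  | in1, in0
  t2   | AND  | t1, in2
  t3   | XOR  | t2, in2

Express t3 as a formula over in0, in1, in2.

((in1 AND in0) AND in2) XOR in2

t1 = in1 AND in0
t2 = t1 AND in2 = (in1 AND in0) AND in2
t3 = t2 XOR in2 = ((in1 AND in0) AND in2) XOR in2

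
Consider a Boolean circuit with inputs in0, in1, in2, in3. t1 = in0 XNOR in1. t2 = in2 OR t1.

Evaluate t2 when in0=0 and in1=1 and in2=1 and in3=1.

t1 = 0 XNOR 1 = 0
t2 = 1 OR 0 = 1

1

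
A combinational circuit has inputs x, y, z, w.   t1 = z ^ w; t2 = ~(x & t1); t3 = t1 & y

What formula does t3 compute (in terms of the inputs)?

t1 = z ^ w
t3 = t1 & y = (z ^ w) & y

(z ^ w) & y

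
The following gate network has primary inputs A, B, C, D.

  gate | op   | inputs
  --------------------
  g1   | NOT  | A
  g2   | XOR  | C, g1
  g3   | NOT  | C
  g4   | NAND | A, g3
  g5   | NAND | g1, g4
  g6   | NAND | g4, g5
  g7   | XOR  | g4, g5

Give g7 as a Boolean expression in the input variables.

(A NAND NOT C) XOR (NOT A NAND (A NAND NOT C))

g1 = NOT A
g3 = NOT C
g4 = A NAND g3 = A NAND NOT C
g5 = g1 NAND g4 = NOT A NAND (A NAND NOT C)
g7 = g4 XOR g5 = (A NAND NOT C) XOR (NOT A NAND (A NAND NOT C))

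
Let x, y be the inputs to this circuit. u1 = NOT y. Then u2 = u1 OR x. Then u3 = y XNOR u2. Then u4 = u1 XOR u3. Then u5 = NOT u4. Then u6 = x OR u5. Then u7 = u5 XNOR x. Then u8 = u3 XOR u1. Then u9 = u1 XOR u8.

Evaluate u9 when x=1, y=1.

1

u1 = NOT 1 = 0
u2 = 0 OR 1 = 1
u3 = 1 XNOR 1 = 1
u8 = 1 XOR 0 = 1
u9 = 0 XOR 1 = 1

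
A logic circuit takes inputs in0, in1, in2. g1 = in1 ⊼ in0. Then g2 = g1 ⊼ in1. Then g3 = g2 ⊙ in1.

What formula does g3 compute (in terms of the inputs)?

((in1 ⊼ in0) ⊼ in1) ⊙ in1

g1 = in1 ⊼ in0
g2 = g1 ⊼ in1 = (in1 ⊼ in0) ⊼ in1
g3 = g2 ⊙ in1 = ((in1 ⊼ in0) ⊼ in1) ⊙ in1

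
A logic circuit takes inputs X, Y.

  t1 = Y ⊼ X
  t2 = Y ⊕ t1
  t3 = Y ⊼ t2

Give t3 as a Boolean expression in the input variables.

Y ⊼ (Y ⊕ (Y ⊼ X))

t1 = Y ⊼ X
t2 = Y ⊕ t1 = Y ⊕ (Y ⊼ X)
t3 = Y ⊼ t2 = Y ⊼ (Y ⊕ (Y ⊼ X))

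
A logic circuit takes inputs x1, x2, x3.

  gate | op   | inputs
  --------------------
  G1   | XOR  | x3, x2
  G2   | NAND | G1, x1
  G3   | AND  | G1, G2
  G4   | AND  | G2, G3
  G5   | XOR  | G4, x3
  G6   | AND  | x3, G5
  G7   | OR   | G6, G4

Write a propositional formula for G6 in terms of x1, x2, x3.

G1 = x3 XOR x2
G2 = G1 NAND x1 = (x3 XOR x2) NAND x1
G3 = G1 AND G2 = (x3 XOR x2) AND ((x3 XOR x2) NAND x1)
G4 = G2 AND G3 = ((x3 XOR x2) NAND x1) AND ((x3 XOR x2) AND ((x3 XOR x2) NAND x1))
G5 = G4 XOR x3 = (((x3 XOR x2) NAND x1) AND ((x3 XOR x2) AND ((x3 XOR x2) NAND x1))) XOR x3
G6 = x3 AND G5 = x3 AND ((((x3 XOR x2) NAND x1) AND ((x3 XOR x2) AND ((x3 XOR x2) NAND x1))) XOR x3)

x3 AND ((((x3 XOR x2) NAND x1) AND ((x3 XOR x2) AND ((x3 XOR x2) NAND x1))) XOR x3)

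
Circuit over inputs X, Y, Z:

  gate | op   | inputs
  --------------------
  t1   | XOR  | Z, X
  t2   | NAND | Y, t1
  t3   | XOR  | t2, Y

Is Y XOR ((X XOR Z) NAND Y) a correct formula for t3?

t1 = Z XOR X
t2 = Y NAND t1 = Y NAND (Z XOR X)
t3 = t2 XOR Y = (Y NAND (Z XOR X)) XOR Y
At X=0, Y=1, Z=0: circuit gives 0, formula gives 0.
At X=0, Y=0, Z=0: circuit gives 1, formula gives 1.
Agrees on all 8 inputs.

Yes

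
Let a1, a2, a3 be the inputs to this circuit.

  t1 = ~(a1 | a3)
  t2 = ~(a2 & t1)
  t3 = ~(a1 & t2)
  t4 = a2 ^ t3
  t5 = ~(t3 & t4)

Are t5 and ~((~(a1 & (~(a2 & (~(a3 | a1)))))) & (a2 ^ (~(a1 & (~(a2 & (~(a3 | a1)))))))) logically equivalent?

t1 = ~(a1 | a3)
t2 = ~(a2 & t1) = ~(a2 & (~(a1 | a3)))
t3 = ~(a1 & t2) = ~(a1 & (~(a2 & (~(a1 | a3)))))
t4 = a2 ^ t3 = a2 ^ (~(a1 & (~(a2 & (~(a1 | a3))))))
t5 = ~(t3 & t4) = ~((~(a1 & (~(a2 & (~(a1 | a3)))))) & (a2 ^ (~(a1 & (~(a2 & (~(a1 | a3))))))))
At a1=0, a2=0, a3=0: circuit gives 0, formula gives 0.
At a1=0, a2=1, a3=0: circuit gives 1, formula gives 1.
Agrees on all 8 inputs.

Yes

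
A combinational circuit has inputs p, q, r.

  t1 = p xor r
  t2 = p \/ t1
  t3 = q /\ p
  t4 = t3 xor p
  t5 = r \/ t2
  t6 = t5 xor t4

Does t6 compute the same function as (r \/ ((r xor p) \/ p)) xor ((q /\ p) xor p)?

t1 = p xor r
t2 = p \/ t1 = p \/ (p xor r)
t3 = q /\ p
t4 = t3 xor p = (q /\ p) xor p
t5 = r \/ t2 = r \/ (p \/ (p xor r))
t6 = t5 xor t4 = (r \/ (p \/ (p xor r))) xor ((q /\ p) xor p)
At p=0, q=0, r=0: circuit gives 0, formula gives 0.
At p=0, q=0, r=1: circuit gives 1, formula gives 1.
Agrees on all 8 inputs.

Yes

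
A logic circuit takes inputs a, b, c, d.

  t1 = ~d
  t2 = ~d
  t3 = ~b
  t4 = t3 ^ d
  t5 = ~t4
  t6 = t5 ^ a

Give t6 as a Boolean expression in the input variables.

t3 = ~b
t4 = t3 ^ d = ~b ^ d
t5 = ~t4 = ~(~b ^ d)
t6 = t5 ^ a = ~(~b ^ d) ^ a

~(~b ^ d) ^ a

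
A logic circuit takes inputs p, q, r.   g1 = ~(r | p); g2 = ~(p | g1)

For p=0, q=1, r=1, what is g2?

g1 = ~(1 | 0) = 0
g2 = ~(0 | 0) = 1

1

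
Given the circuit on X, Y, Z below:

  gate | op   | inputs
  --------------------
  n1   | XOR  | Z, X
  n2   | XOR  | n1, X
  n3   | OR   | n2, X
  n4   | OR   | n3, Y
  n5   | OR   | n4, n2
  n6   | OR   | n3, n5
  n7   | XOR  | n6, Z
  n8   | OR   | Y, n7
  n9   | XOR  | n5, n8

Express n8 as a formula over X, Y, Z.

Y OR (((((Z XOR X) XOR X) OR X) OR (((((Z XOR X) XOR X) OR X) OR Y) OR ((Z XOR X) XOR X))) XOR Z)

n1 = Z XOR X
n2 = n1 XOR X = (Z XOR X) XOR X
n3 = n2 OR X = ((Z XOR X) XOR X) OR X
n4 = n3 OR Y = (((Z XOR X) XOR X) OR X) OR Y
n5 = n4 OR n2 = ((((Z XOR X) XOR X) OR X) OR Y) OR ((Z XOR X) XOR X)
n6 = n3 OR n5 = (((Z XOR X) XOR X) OR X) OR (((((Z XOR X) XOR X) OR X) OR Y) OR ((Z XOR X) XOR X))
n7 = n6 XOR Z = ((((Z XOR X) XOR X) OR X) OR (((((Z XOR X) XOR X) OR X) OR Y) OR ((Z XOR X) XOR X))) XOR Z
n8 = Y OR n7 = Y OR (((((Z XOR X) XOR X) OR X) OR (((((Z XOR X) XOR X) OR X) OR Y) OR ((Z XOR X) XOR X))) XOR Z)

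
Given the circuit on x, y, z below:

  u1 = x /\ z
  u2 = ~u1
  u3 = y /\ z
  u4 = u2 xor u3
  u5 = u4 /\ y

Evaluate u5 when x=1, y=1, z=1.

u1 = 1 /\ 1 = 1
u2 = ~1 = 0
u3 = 1 /\ 1 = 1
u4 = 0 xor 1 = 1
u5 = 1 /\ 1 = 1

1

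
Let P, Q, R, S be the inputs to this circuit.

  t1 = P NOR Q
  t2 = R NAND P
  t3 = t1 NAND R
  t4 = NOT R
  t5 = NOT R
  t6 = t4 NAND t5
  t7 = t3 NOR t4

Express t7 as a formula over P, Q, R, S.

((P NOR Q) NAND R) NOR NOT R

t1 = P NOR Q
t3 = t1 NAND R = (P NOR Q) NAND R
t4 = NOT R
t7 = t3 NOR t4 = ((P NOR Q) NAND R) NOR NOT R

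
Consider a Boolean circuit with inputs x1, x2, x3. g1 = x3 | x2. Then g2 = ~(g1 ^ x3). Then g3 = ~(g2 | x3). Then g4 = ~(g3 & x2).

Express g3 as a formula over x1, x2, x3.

~((~((x3 | x2) ^ x3)) | x3)

g1 = x3 | x2
g2 = ~(g1 ^ x3) = ~((x3 | x2) ^ x3)
g3 = ~(g2 | x3) = ~((~((x3 | x2) ^ x3)) | x3)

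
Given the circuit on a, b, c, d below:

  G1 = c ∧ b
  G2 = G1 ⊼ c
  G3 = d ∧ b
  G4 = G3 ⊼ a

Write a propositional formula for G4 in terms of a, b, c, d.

(d ∧ b) ⊼ a

G3 = d ∧ b
G4 = G3 ⊼ a = (d ∧ b) ⊼ a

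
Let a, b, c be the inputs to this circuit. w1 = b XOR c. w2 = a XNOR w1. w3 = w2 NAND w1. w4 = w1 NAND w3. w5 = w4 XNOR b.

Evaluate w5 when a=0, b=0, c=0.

0

w1 = 0 XOR 0 = 0
w2 = 0 XNOR 0 = 1
w3 = 1 NAND 0 = 1
w4 = 0 NAND 1 = 1
w5 = 1 XNOR 0 = 0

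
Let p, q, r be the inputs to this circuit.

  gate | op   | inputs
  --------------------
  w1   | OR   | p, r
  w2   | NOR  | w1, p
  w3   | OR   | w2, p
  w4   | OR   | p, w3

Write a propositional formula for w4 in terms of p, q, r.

p OR (((p OR r) NOR p) OR p)

w1 = p OR r
w2 = w1 NOR p = (p OR r) NOR p
w3 = w2 OR p = ((p OR r) NOR p) OR p
w4 = p OR w3 = p OR (((p OR r) NOR p) OR p)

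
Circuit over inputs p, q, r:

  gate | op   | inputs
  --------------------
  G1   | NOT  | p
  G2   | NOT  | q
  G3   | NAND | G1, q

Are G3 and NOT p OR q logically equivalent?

G1 = NOT p
G3 = G1 NAND q = NOT p NAND q
At p=0, q=1, r=0: circuit gives 0, formula gives 1.

No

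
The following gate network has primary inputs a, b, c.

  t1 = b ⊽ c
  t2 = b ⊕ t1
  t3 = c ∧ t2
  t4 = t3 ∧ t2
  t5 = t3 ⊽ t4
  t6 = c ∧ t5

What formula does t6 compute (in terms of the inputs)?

c ∧ ((c ∧ (b ⊕ (b ⊽ c))) ⊽ ((c ∧ (b ⊕ (b ⊽ c))) ∧ (b ⊕ (b ⊽ c))))

t1 = b ⊽ c
t2 = b ⊕ t1 = b ⊕ (b ⊽ c)
t3 = c ∧ t2 = c ∧ (b ⊕ (b ⊽ c))
t4 = t3 ∧ t2 = (c ∧ (b ⊕ (b ⊽ c))) ∧ (b ⊕ (b ⊽ c))
t5 = t3 ⊽ t4 = (c ∧ (b ⊕ (b ⊽ c))) ⊽ ((c ∧ (b ⊕ (b ⊽ c))) ∧ (b ⊕ (b ⊽ c)))
t6 = c ∧ t5 = c ∧ ((c ∧ (b ⊕ (b ⊽ c))) ⊽ ((c ∧ (b ⊕ (b ⊽ c))) ∧ (b ⊕ (b ⊽ c))))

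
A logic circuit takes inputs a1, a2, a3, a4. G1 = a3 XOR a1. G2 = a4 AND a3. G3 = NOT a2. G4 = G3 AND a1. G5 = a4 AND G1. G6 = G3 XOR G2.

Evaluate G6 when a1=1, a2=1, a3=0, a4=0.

G2 = 0 AND 0 = 0
G3 = NOT 1 = 0
G6 = 0 XOR 0 = 0

0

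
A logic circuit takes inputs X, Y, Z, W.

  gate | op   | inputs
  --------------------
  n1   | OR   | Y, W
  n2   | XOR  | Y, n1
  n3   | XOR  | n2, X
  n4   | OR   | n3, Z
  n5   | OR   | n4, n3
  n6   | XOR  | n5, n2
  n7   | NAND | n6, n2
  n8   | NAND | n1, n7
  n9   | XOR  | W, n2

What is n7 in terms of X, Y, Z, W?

n1 = Y OR W
n2 = Y XOR n1 = Y XOR (Y OR W)
n3 = n2 XOR X = (Y XOR (Y OR W)) XOR X
n4 = n3 OR Z = ((Y XOR (Y OR W)) XOR X) OR Z
n5 = n4 OR n3 = (((Y XOR (Y OR W)) XOR X) OR Z) OR ((Y XOR (Y OR W)) XOR X)
n6 = n5 XOR n2 = ((((Y XOR (Y OR W)) XOR X) OR Z) OR ((Y XOR (Y OR W)) XOR X)) XOR (Y XOR (Y OR W))
n7 = n6 NAND n2 = (((((Y XOR (Y OR W)) XOR X) OR Z) OR ((Y XOR (Y OR W)) XOR X)) XOR (Y XOR (Y OR W))) NAND (Y XOR (Y OR W))

(((((Y XOR (Y OR W)) XOR X) OR Z) OR ((Y XOR (Y OR W)) XOR X)) XOR (Y XOR (Y OR W))) NAND (Y XOR (Y OR W))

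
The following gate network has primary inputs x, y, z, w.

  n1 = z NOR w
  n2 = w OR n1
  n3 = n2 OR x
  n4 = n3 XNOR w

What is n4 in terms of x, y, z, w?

n1 = z NOR w
n2 = w OR n1 = w OR (z NOR w)
n3 = n2 OR x = (w OR (z NOR w)) OR x
n4 = n3 XNOR w = ((w OR (z NOR w)) OR x) XNOR w

((w OR (z NOR w)) OR x) XNOR w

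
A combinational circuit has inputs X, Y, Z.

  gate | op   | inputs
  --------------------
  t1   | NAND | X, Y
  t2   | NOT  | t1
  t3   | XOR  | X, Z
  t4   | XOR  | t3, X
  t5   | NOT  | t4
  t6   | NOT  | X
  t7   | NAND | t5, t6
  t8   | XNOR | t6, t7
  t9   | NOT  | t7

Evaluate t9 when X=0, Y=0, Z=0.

t3 = 0 XOR 0 = 0
t4 = 0 XOR 0 = 0
t5 = NOT 0 = 1
t6 = NOT 0 = 1
t7 = 1 NAND 1 = 0
t9 = NOT 0 = 1

1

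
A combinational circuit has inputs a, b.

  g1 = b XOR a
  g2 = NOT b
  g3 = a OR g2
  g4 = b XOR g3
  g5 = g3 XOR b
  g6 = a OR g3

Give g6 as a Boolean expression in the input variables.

g2 = NOT b
g3 = a OR g2 = a OR NOT b
g6 = a OR g3 = a OR (a OR NOT b)

a OR (a OR NOT b)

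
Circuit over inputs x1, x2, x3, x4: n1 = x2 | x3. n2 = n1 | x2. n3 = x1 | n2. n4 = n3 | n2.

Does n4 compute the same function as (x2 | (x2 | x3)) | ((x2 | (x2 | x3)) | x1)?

n1 = x2 | x3
n2 = n1 | x2 = (x2 | x3) | x2
n3 = x1 | n2 = x1 | ((x2 | x3) | x2)
n4 = n3 | n2 = (x1 | ((x2 | x3) | x2)) | ((x2 | x3) | x2)
At x1=0, x2=0, x3=0, x4=0: circuit gives 0, formula gives 0.
At x1=0, x2=0, x3=1, x4=0: circuit gives 1, formula gives 1.
Agrees on all 16 inputs.

Yes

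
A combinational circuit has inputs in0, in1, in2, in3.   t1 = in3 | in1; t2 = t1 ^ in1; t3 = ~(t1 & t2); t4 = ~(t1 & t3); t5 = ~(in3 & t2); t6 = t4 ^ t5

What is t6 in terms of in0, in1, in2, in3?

(~((in3 | in1) & (~((in3 | in1) & ((in3 | in1) ^ in1))))) ^ (~(in3 & ((in3 | in1) ^ in1)))

t1 = in3 | in1
t2 = t1 ^ in1 = (in3 | in1) ^ in1
t3 = ~(t1 & t2) = ~((in3 | in1) & ((in3 | in1) ^ in1))
t4 = ~(t1 & t3) = ~((in3 | in1) & (~((in3 | in1) & ((in3 | in1) ^ in1))))
t5 = ~(in3 & t2) = ~(in3 & ((in3 | in1) ^ in1))
t6 = t4 ^ t5 = (~((in3 | in1) & (~((in3 | in1) & ((in3 | in1) ^ in1))))) ^ (~(in3 & ((in3 | in1) ^ in1)))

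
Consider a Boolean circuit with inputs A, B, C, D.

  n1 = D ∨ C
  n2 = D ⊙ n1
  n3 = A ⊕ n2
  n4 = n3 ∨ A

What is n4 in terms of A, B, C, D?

n1 = D ∨ C
n2 = D ⊙ n1 = D ⊙ (D ∨ C)
n3 = A ⊕ n2 = A ⊕ (D ⊙ (D ∨ C))
n4 = n3 ∨ A = (A ⊕ (D ⊙ (D ∨ C))) ∨ A

(A ⊕ (D ⊙ (D ∨ C))) ∨ A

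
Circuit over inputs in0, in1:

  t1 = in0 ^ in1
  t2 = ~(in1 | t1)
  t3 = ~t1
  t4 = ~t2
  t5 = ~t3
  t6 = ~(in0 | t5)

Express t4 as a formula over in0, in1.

~(~(in1 | (in0 ^ in1)))

t1 = in0 ^ in1
t2 = ~(in1 | t1) = ~(in1 | (in0 ^ in1))
t4 = ~t2 = ~(~(in1 | (in0 ^ in1)))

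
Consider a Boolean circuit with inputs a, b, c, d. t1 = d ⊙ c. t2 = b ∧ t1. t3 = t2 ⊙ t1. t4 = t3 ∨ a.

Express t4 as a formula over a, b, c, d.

t1 = d ⊙ c
t2 = b ∧ t1 = b ∧ (d ⊙ c)
t3 = t2 ⊙ t1 = (b ∧ (d ⊙ c)) ⊙ (d ⊙ c)
t4 = t3 ∨ a = ((b ∧ (d ⊙ c)) ⊙ (d ⊙ c)) ∨ a

((b ∧ (d ⊙ c)) ⊙ (d ⊙ c)) ∨ a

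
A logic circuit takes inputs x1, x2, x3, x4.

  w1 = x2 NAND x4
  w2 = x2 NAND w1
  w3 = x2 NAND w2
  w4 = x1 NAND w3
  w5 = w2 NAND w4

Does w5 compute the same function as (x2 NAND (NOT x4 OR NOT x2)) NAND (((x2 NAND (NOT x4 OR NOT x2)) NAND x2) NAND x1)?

w1 = x2 NAND x4
w2 = x2 NAND w1 = x2 NAND (x2 NAND x4)
w3 = x2 NAND w2 = x2 NAND (x2 NAND (x2 NAND x4))
w4 = x1 NAND w3 = x1 NAND (x2 NAND (x2 NAND (x2 NAND x4)))
w5 = w2 NAND w4 = (x2 NAND (x2 NAND x4)) NAND (x1 NAND (x2 NAND (x2 NAND (x2 NAND x4))))
At x1=0, x2=0, x3=0, x4=0: circuit gives 0, formula gives 0.
At x1=0, x2=1, x3=0, x4=0: circuit gives 1, formula gives 1.
Agrees on all 16 inputs.

Yes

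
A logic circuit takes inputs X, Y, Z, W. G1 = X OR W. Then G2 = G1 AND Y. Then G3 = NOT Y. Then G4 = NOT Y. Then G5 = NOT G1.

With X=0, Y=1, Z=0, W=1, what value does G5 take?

0

G1 = 0 OR 1 = 1
G5 = NOT 1 = 0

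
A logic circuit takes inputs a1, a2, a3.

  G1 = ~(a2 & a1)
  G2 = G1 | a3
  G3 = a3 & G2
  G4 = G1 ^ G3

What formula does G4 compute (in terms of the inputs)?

G1 = ~(a2 & a1)
G2 = G1 | a3 = (~(a2 & a1)) | a3
G3 = a3 & G2 = a3 & ((~(a2 & a1)) | a3)
G4 = G1 ^ G3 = (~(a2 & a1)) ^ (a3 & ((~(a2 & a1)) | a3))

(~(a2 & a1)) ^ (a3 & ((~(a2 & a1)) | a3))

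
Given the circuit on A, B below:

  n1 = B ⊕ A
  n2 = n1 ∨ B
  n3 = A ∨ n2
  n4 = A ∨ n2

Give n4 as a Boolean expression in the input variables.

n1 = B ⊕ A
n2 = n1 ∨ B = (B ⊕ A) ∨ B
n4 = A ∨ n2 = A ∨ ((B ⊕ A) ∨ B)

A ∨ ((B ⊕ A) ∨ B)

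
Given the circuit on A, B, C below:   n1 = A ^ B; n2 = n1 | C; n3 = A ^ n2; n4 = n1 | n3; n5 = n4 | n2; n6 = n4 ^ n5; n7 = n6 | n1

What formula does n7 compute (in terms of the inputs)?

(((A ^ B) | (A ^ ((A ^ B) | C))) ^ (((A ^ B) | (A ^ ((A ^ B) | C))) | ((A ^ B) | C))) | (A ^ B)

n1 = A ^ B
n2 = n1 | C = (A ^ B) | C
n3 = A ^ n2 = A ^ ((A ^ B) | C)
n4 = n1 | n3 = (A ^ B) | (A ^ ((A ^ B) | C))
n5 = n4 | n2 = ((A ^ B) | (A ^ ((A ^ B) | C))) | ((A ^ B) | C)
n6 = n4 ^ n5 = ((A ^ B) | (A ^ ((A ^ B) | C))) ^ (((A ^ B) | (A ^ ((A ^ B) | C))) | ((A ^ B) | C))
n7 = n6 | n1 = (((A ^ B) | (A ^ ((A ^ B) | C))) ^ (((A ^ B) | (A ^ ((A ^ B) | C))) | ((A ^ B) | C))) | (A ^ B)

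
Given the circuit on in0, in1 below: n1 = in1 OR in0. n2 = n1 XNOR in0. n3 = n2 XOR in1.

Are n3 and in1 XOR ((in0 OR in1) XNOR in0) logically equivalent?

Yes

n1 = in1 OR in0
n2 = n1 XNOR in0 = (in1 OR in0) XNOR in0
n3 = n2 XOR in1 = ((in1 OR in0) XNOR in0) XOR in1
At in0=1, in1=1: circuit gives 0, formula gives 0.
At in0=0, in1=0: circuit gives 1, formula gives 1.
Agrees on all 4 inputs.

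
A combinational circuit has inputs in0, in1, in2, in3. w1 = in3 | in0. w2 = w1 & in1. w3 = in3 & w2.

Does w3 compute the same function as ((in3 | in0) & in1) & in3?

Yes

w1 = in3 | in0
w2 = w1 & in1 = (in3 | in0) & in1
w3 = in3 & w2 = in3 & ((in3 | in0) & in1)
At in0=0, in1=0, in2=0, in3=0: circuit gives 0, formula gives 0.
At in0=0, in1=1, in2=0, in3=1: circuit gives 1, formula gives 1.
Agrees on all 16 inputs.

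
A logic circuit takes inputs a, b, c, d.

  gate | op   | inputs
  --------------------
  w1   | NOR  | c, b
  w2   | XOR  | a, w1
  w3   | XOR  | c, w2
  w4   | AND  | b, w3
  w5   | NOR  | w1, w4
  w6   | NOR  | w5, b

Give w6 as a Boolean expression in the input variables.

((c NOR b) NOR (b AND (c XOR (a XOR (c NOR b))))) NOR b

w1 = c NOR b
w2 = a XOR w1 = a XOR (c NOR b)
w3 = c XOR w2 = c XOR (a XOR (c NOR b))
w4 = b AND w3 = b AND (c XOR (a XOR (c NOR b)))
w5 = w1 NOR w4 = (c NOR b) NOR (b AND (c XOR (a XOR (c NOR b))))
w6 = w5 NOR b = ((c NOR b) NOR (b AND (c XOR (a XOR (c NOR b))))) NOR b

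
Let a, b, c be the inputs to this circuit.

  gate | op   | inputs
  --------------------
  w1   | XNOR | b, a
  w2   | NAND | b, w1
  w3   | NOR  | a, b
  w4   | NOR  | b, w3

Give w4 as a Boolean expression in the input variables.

b NOR (a NOR b)

w3 = a NOR b
w4 = b NOR w3 = b NOR (a NOR b)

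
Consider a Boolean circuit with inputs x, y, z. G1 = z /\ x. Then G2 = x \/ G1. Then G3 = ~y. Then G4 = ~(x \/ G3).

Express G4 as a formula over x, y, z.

G3 = ~y
G4 = ~(x \/ G3) = ~(x \/ ~y)

~(x \/ ~y)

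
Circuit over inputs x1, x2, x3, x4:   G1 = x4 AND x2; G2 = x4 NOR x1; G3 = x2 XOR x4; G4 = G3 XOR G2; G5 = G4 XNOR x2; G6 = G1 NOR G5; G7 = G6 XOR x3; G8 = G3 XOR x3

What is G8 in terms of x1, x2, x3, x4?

G3 = x2 XOR x4
G8 = G3 XOR x3 = (x2 XOR x4) XOR x3

(x2 XOR x4) XOR x3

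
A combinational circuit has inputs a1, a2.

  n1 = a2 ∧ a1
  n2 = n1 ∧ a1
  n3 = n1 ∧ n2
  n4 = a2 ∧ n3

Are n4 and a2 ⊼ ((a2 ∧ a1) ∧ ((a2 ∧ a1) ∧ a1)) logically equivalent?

No

n1 = a2 ∧ a1
n2 = n1 ∧ a1 = (a2 ∧ a1) ∧ a1
n3 = n1 ∧ n2 = (a2 ∧ a1) ∧ ((a2 ∧ a1) ∧ a1)
n4 = a2 ∧ n3 = a2 ∧ ((a2 ∧ a1) ∧ ((a2 ∧ a1) ∧ a1))
At a1=0, a2=0: circuit gives 0, formula gives 1.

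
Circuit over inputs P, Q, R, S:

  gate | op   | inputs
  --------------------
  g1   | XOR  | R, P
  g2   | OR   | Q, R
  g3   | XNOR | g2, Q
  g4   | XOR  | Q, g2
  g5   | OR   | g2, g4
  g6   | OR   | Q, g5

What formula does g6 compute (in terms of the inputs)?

Q OR ((Q OR R) OR (Q XOR (Q OR R)))

g2 = Q OR R
g4 = Q XOR g2 = Q XOR (Q OR R)
g5 = g2 OR g4 = (Q OR R) OR (Q XOR (Q OR R))
g6 = Q OR g5 = Q OR ((Q OR R) OR (Q XOR (Q OR R)))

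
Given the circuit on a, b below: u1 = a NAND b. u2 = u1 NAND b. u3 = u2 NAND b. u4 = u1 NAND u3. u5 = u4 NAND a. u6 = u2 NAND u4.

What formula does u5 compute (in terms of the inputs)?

u1 = a NAND b
u2 = u1 NAND b = (a NAND b) NAND b
u3 = u2 NAND b = ((a NAND b) NAND b) NAND b
u4 = u1 NAND u3 = (a NAND b) NAND (((a NAND b) NAND b) NAND b)
u5 = u4 NAND a = ((a NAND b) NAND (((a NAND b) NAND b) NAND b)) NAND a

((a NAND b) NAND (((a NAND b) NAND b) NAND b)) NAND a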